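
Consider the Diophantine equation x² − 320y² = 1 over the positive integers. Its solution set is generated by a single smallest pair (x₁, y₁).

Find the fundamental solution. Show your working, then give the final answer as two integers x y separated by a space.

[17; 1,7,1,34] for √320; ℓ=4 ⇒ convergent index 3
a_0=17:  p_0=17·1+0=17,  q_0=17·0+1=1
a_1=1:  p_1=1·17+1=18,  q_1=1·1+0=1
a_2=7:  p_2=7·18+17=143,  q_2=7·1+1=8
a_3=1:  p_3=1·143+18=161,  q_3=1·8+1=9
→ (161, 9).  Check: 161²=25921, 320·9²=25920, difference 1.

161 9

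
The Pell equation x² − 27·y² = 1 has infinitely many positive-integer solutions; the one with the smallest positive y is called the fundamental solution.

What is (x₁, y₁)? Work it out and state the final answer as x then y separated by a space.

26 5

d=27: √d = [5; 5,10] (ℓ=2, even), read p_1/q_1
a_0=5:  p_0=5·1+0=5,  q_0=5·0+1=1
a_1=5:  p_1=5·5+1=26,  q_1=5·1+0=5
fundamental: x₁=26, y₁=5  (since 676 − 27·25 = 1)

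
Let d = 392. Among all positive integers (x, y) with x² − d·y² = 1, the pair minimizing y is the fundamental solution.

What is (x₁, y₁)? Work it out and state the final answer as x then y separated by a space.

d=392: √d = [19; 1,3,1,38] (ℓ=4, even), read p_3/q_3
a_0=19:  p_0=19·1+0=19,  q_0=19·0+1=1
…
a_2=3:  p_2=3·20+19=79,  q_2=3·1+1=4
a_3=1:  p_3=1·79+20=99,  q_3=1·4+1=5
fundamental: x₁=99, y₁=5  (since 9801 − 392·25 = 1)

99 5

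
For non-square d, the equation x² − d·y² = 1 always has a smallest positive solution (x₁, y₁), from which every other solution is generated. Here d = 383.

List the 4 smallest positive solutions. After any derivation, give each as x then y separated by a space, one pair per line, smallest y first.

18768 959
704475647 35997024
26443197867024 1351184291905
992571874432137217 50718053544949056

[19; 1,1,3,19,3,1,1,38] for √383; ℓ=8 ⇒ convergent index 7
step 0: (19, 1)  from 19·(1,0) + (0,1)
step 1: (20, 1)  from 1·(19,1) + (1,0)
step 2: (39, 2)  from 1·(20,1) + (19,1)
step 3: (137, 7)  from 3·(39,2) + (20,1)
step 4: (2642, 135)  from 19·(137,7) + (39,2)
step 5: (8063, 412)  from 3·(2642,135) + (137,7)
step 6: (10705, 547)  from 1·(8063,412) + (2642,135)
step 7: (18768, 959)  from 1·(10705,547) + (8063,412)
fundamental: x₁=18768, y₁=959  (since 352237824 − 383·919681 = 1)
(18768+959√383)^2 = 704475647 + 35997024√383
(18768+959√383)^3 = 26443197867024 + 1351184291905√383
(18768+959√383)^4 = 992571874432137217 + 50718053544949056√383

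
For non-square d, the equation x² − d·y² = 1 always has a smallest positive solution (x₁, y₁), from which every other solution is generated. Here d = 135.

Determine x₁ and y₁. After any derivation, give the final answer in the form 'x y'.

244 21

√135 = [11; 1,1,1,1,1,1,1,22, …], period ℓ=8 (even) → k=7
a_0=11:  p_0=11·1+0=11,  q_0=11·0+1=1
…
a_2=1:  p_2=1·12+11=23,  q_2=1·1+1=2
…
a_4=1:  p_4=1·35+23=58,  q_4=1·3+2=5
…
a_6=1:  p_6=1·93+58=151,  q_6=1·8+5=13
a_7=1:  p_7=1·151+93=244,  q_7=1·13+8=21
(x₁, y₁) = (244, 21);  244² − 135·21² = 1 ✓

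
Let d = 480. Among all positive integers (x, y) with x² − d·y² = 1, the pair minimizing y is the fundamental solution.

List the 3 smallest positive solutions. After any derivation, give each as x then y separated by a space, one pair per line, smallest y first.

[21; 1,9,1,42] for √480; ℓ=4 ⇒ convergent index 3
step 0: (21, 1)  from 21·(1,0) + (0,1)
…
step 2: (219, 10)  from 9·(22,1) + (21,1)
step 3: (241, 11)  from 1·(219,10) + (22,1)
fundamental: x₁=241, y₁=11  (since 58081 − 480·121 = 1)
k=2:  x_2 = 241·241+480·11·11 = 116161,  y_2 = 241·11+11·241 = 5302
k=3:  x_3 = 241·116161+480·11·5302 = 55989361,  y_3 = 241·5302+11·116161 = 2555553

241 11
116161 5302
55989361 2555553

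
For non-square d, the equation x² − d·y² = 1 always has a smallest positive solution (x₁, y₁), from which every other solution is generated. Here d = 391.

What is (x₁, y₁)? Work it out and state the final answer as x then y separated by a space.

d=391: √d = [19; 1,3,2,2,1,…,3,1,38] (ℓ=16, even), read p_15/q_15
k=0  a_k=19  p_k/q_k = 19/1
k=1  a_k=1  p_k/q_k = 20/1
…
k=5  a_k=1  p_k/q_k = 613/31
…
k=7  a_k=2  p_k/q_k = 2709/137
…
k=14  a_k=3  p_k/q_k = 5678083/287153
k=15  a_k=1  p_k/q_k = 7338680/371133
(x₁, y₁) = (7338680, 371133);  7338680² − 391·371133² = 1 ✓

7338680 371133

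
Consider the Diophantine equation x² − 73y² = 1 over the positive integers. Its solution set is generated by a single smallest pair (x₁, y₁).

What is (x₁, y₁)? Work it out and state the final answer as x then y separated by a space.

[8; 1,1,5,5,1,1,16] for √73; ℓ=7 ⇒ convergent index 13
step 0: (8, 1)  from 8·(1,0) + (0,1)
…
step 9: (36406, 4261)  from 1·(18737,2193) + (17669,2068)
step 10: (200767, 23498)  from 5·(36406,4261) + (18737,2193)
step 11: (1040241, 121751)  from 5·(200767,23498) + (36406,4261)
step 12: (1241008, 145249)  from 1·(1040241,121751) + (200767,23498)
step 13: (2281249, 267000)  from 1·(1241008,145249) + (1040241,121751)
→ (2281249, 267000).  Check: 2281249²=5204097000001, 73·267000²=5204097000000, difference 1.

2281249 267000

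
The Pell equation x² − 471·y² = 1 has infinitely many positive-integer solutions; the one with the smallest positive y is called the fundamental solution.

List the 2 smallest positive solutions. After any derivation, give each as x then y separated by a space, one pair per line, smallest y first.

7838695 361188
122890278606049 5662485139320

√471 → a₀=21, period (1,2,2,1,3,…,2,1,42); ℓ=14 even so k=13
k=0  a_k=21  p_k/q_k = 21/1
k=1  a_k=1  p_k/q_k = 22/1
k=2  a_k=2  p_k/q_k = 65/3
k=3  a_k=2  p_k/q_k = 152/7
k=4  a_k=1  p_k/q_k = 217/10
k=5  a_k=3  p_k/q_k = 803/37
…
k=7  a_k=14  p_k/q_k = 48809/2249
k=8  a_k=4  p_k/q_k = 198665/9154
k=9  a_k=3  p_k/q_k = 644804/29711
k=10  a_k=1  p_k/q_k = 843469/38865
…
k=12  a_k=2  p_k/q_k = 5506953/253747
k=13  a_k=1  p_k/q_k = 7838695/361188
→ (7838695, 361188).  Check: 7838695²=61445139303025, 471·361188²=61445139303024, difference 1.
(x_2, y_2) = (7838695·7838695 + 471·361188·361188, 7838695·361188 + 361188·7838695) = (122890278606049, 5662485139320)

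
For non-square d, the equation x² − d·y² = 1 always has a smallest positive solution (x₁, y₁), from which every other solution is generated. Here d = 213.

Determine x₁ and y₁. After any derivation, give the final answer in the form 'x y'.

194399 13320

√213 = [14; 1,1,2,6,1,8,1,6,2,1,1,28, …], period ℓ=12 (even) → k=11
a_0=14:  p_0=14·1+0=14,  q_0=14·0+1=1
a_1=1:  p_1=1·14+1=15,  q_1=1·1+0=1
a_2=1:  p_2=1·15+14=29,  q_2=1·1+1=2
a_3=2:  p_3=2·29+15=73,  q_3=2·2+1=5
a_4=6:  p_4=6·73+29=467,  q_4=6·5+2=32
a_5=1:  p_5=1·467+73=540,  q_5=1·32+5=37
a_6=8:  p_6=8·540+467=4787,  q_6=8·37+32=328
a_7=1:  p_7=1·4787+540=5327,  q_7=1·328+37=365
a_8=6:  p_8=6·5327+4787=36749,  q_8=6·365+328=2518
a_9=2:  p_9=2·36749+5327=78825,  q_9=2·2518+365=5401
a_10=1:  p_10=1·78825+36749=115574,  q_10=1·5401+2518=7919
a_11=1:  p_11=1·115574+78825=194399,  q_11=1·7919+5401=13320
fundamental: x₁=194399, y₁=13320  (since 37790971201 − 213·177422400 = 1)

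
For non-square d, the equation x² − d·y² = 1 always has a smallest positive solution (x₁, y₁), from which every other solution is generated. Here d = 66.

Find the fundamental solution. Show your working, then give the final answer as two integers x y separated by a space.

65 8

√66 = [8; 8,16, …], period ℓ=2 (even) → k=1
step 0: (8, 1)  from 8·(1,0) + (0,1)
step 1: (65, 8)  from 8·(8,1) + (1,0)
fundamental: x₁=65, y₁=8  (since 4225 − 66·64 = 1)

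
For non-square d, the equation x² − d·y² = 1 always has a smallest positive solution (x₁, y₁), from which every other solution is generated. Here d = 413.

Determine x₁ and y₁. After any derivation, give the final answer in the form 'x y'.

113399 5580

√413 → a₀=20, period (3,9,1,4,1,9,3,40); ℓ=8 even so k=7
k=0  a_k=20  p_k/q_k = 20/1
k=1  a_k=3  p_k/q_k = 61/3
k=2  a_k=9  p_k/q_k = 569/28
…
k=5  a_k=1  p_k/q_k = 3719/183
k=6  a_k=9  p_k/q_k = 36560/1799
k=7  a_k=3  p_k/q_k = 113399/5580
fundamental: x₁=113399, y₁=5580  (since 12859333201 − 413·31136400 = 1)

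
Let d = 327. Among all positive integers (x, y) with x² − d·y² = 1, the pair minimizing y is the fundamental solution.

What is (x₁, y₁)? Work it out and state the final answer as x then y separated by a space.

217 12

√327 = [18; 12,36, …], period ℓ=2 (even) → k=1
a_0=18:  p_0=18·1+0=18,  q_0=18·0+1=1
a_1=12:  p_1=12·18+1=217,  q_1=12·1+0=12
(x₁, y₁) = (217, 12);  217² − 327·12² = 1 ✓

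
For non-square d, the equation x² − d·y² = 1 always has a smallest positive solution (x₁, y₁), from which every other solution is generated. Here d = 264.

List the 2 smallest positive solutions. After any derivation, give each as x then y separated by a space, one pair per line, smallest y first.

65 4
8449 520

√264 → a₀=16, period (4,32); ℓ=2 even so k=1
k=0  a_k=16  p_k/q_k = 16/1
k=1  a_k=4  p_k/q_k = 65/4
→ (65, 4).  Check: 65²=4225, 264·4²=4224, difference 1.
n=2: (65,4)∘(65,4) = (65·65+264·4·4, 65·4+4·65) = (8449,520)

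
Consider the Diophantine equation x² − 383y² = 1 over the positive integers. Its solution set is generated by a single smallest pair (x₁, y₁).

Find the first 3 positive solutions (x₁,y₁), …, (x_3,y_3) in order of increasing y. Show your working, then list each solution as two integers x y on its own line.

[19; 1,1,3,19,3,1,1,38] for √383; ℓ=8 ⇒ convergent index 7
k=0  a_k=19  p_k/q_k = 19/1
k=1  a_k=1  p_k/q_k = 20/1
k=2  a_k=1  p_k/q_k = 39/2
k=3  a_k=3  p_k/q_k = 137/7
k=4  a_k=19  p_k/q_k = 2642/135
k=5  a_k=3  p_k/q_k = 8063/412
k=6  a_k=1  p_k/q_k = 10705/547
k=7  a_k=1  p_k/q_k = 18768/959
fundamental: x₁=18768, y₁=959  (since 352237824 − 383·919681 = 1)
n=2: (18768,959)∘(18768,959) = (18768·18768+383·959·959, 18768·959+959·18768) = (704475647,35997024)
n=3: (704475647,35997024)∘(18768,959) = (18768·704475647+383·959·35997024, 18768·35997024+959·704475647) = (26443197867024,1351184291905)

18768 959
704475647 35997024
26443197867024 1351184291905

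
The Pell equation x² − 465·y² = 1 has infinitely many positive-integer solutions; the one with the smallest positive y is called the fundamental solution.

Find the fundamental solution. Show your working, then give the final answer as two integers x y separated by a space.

√465 = [21; 1,1,3,2,2,2,3,1,1,42, …], period ℓ=10 (even) → k=9
k=0  a_k=21  p_k/q_k = 21/1
…
k=3  a_k=3  p_k/q_k = 151/7
k=4  a_k=2  p_k/q_k = 345/16
…
k=7  a_k=3  p_k/q_k = 6922/321
k=8  a_k=1  p_k/q_k = 8949/415
k=9  a_k=1  p_k/q_k = 15871/736
(x₁, y₁) = (15871, 736);  15871² − 465·736² = 1 ✓

15871 736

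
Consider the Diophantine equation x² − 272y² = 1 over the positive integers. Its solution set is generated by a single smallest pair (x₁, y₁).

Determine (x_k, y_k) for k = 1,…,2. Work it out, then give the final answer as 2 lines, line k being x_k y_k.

33 2
2177 132

√272 = [16; 2,32, …], period ℓ=2 (even) → k=1
k=0  a_k=16  p_k/q_k = 16/1
k=1  a_k=2  p_k/q_k = 33/2
→ (33, 2).  Check: 33²=1089, 272·2²=1088, difference 1.
(33+2√272)^2 = 2177 + 132√272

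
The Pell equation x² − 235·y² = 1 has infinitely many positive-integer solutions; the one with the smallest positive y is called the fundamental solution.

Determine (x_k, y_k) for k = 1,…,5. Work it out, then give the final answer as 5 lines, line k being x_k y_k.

√235 = [15; 3,30, …], period ℓ=2 (even) → k=1
step 0: (15, 1)  from 15·(1,0) + (0,1)
step 1: (46, 3)  from 3·(15,1) + (1,0)
(x₁, y₁) = (46, 3);  46² − 235·3² = 1 ✓
k=2:  x_2 = 46·46+235·3·3 = 4231,  y_2 = 46·3+3·46 = 276
k=3:  x_3 = 46·4231+235·3·276 = 389206,  y_3 = 46·276+3·4231 = 25389
k=4:  x_4 = 46·389206+235·3·25389 = 35802721,  y_4 = 46·25389+3·389206 = 2335512
k=5:  x_5 = 46·35802721+235·3·2335512 = 3293461126,  y_5 = 46·2335512+3·35802721 = 214841715

46 3
4231 276
389206 25389
35802721 2335512
3293461126 214841715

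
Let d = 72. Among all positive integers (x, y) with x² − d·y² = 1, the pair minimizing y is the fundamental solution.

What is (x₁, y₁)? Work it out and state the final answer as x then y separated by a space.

17 2

d=72: √d = [8; 2,16] (ℓ=2, even), read p_1/q_1
a_0=8:  p_0=8·1+0=8,  q_0=8·0+1=1
a_1=2:  p_1=2·8+1=17,  q_1=2·1+0=2
→ (17, 2).  Check: 17²=289, 72·2²=288, difference 1.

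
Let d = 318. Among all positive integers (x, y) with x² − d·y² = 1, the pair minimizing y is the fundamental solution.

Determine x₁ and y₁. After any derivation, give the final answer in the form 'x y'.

107 6

√318 → a₀=17, period (1,4,1,34); ℓ=4 even so k=3
step 0: (17, 1)  from 17·(1,0) + (0,1)
step 1: (18, 1)  from 1·(17,1) + (1,0)
step 2: (89, 5)  from 4·(18,1) + (17,1)
step 3: (107, 6)  from 1·(89,5) + (18,1)
fundamental: x₁=107, y₁=6  (since 11449 − 318·36 = 1)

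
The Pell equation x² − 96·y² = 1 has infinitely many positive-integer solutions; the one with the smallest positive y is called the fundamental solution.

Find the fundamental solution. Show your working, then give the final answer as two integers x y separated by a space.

49 5

d=96: √d = [9; 1,3,1,18] (ℓ=4, even), read p_3/q_3
i=0: a=9 ⇒ p=9, q=1
…
i=2: a=3 ⇒ p=39, q=4
i=3: a=1 ⇒ p=49, q=5
→ (49, 5).  Check: 49²=2401, 96·5²=2400, difference 1.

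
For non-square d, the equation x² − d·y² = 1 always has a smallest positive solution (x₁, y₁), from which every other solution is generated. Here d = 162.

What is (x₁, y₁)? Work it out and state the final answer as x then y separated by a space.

√162 = [12; 1,2,1,2,12,2,1,2,1,24, …], period ℓ=10 (even) → k=9
a_0=12:  p_0=12·1+0=12,  q_0=12·0+1=1
…
a_5=12:  p_5=12·140+51=1731,  q_5=12·11+4=136
a_6=2:  p_6=2·1731+140=3602,  q_6=2·136+11=283
…
a_8=2:  p_8=2·5333+3602=14268,  q_8=2·419+283=1121
a_9=1:  p_9=1·14268+5333=19601,  q_9=1·1121+419=1540
fundamental: x₁=19601, y₁=1540  (since 384199201 − 162·2371600 = 1)

19601 1540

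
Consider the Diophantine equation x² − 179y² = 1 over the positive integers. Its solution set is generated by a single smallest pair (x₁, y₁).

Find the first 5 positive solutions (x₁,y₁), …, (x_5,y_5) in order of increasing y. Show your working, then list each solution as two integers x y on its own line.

[13; 2,1,1,1,3,…,1,2,26] for √179; ℓ=14 ⇒ convergent index 13
step 0: (13, 1)  from 13·(1,0) + (0,1)
step 1: (27, 2)  from 2·(13,1) + (1,0)
…
step 4: (107, 8)  from 1·(67,5) + (40,3)
…
step 6: (2047, 153)  from 5·(388,29) + (107,8)
step 7: (26999, 2018)  from 13·(2047,153) + (388,29)
step 8: (137042, 10243)  from 5·(26999,2018) + (2047,153)
step 9: (438125, 32747)  from 3·(137042,10243) + (26999,2018)
…
step 12: (1588459, 118727)  from 1·(1013292,75737) + (575167,42990)
step 13: (4190210, 313191)  from 2·(1588459,118727) + (1013292,75737)
fundamental: x₁=4190210, y₁=313191  (since 17557859844100 − 179·98088602481 = 1)
(x_2, y_2) = (4190210·4190210 + 179·313191·313191, 4190210·313191 + 313191·4190210) = (35115719688199, 2624672120220)
(x_3, y_3) = (4190210·35115719688199 + 179·313191·2624672120220, 4190210·2624672120220 + 313191·35115719688199) = (294284479589372473370, 21995854729733779209)
(x_4, y_4) = (4190210·294284479589372473370 + 179·313191·21995854729733779209, 4190210·21995854729733779209 + 313191·294284479589372473370) = (2466227538440333747559727201, 184334500894152933286567560)
(x_5, y_5) = (4190210·2466227538440333747559727201 + 179·313191·184334500894152933286567560, 4190210·184334500894152933286567560 + 313191·2466227538440333747559727201) = (20668022587695847460244899657331050, 1544800537983355129318686777395991)

4190210 313191
35115719688199 2624672120220
294284479589372473370 21995854729733779209
2466227538440333747559727201 184334500894152933286567560
20668022587695847460244899657331050 1544800537983355129318686777395991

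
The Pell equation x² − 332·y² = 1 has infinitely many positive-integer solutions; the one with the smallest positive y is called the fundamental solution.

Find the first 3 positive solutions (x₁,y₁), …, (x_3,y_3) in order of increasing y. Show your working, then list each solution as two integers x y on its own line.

13447 738
361643617 19847772
9726043422151 533785979430

[18; 4,1,1,8,1,1,4,36] for √332; ℓ=8 ⇒ convergent index 7
k=0  a_k=18  p_k/q_k = 18/1
k=1  a_k=4  p_k/q_k = 73/4
k=2  a_k=1  p_k/q_k = 91/5
…
k=4  a_k=8  p_k/q_k = 1403/77
k=5  a_k=1  p_k/q_k = 1567/86
k=6  a_k=1  p_k/q_k = 2970/163
k=7  a_k=4  p_k/q_k = 13447/738
fundamental: x₁=13447, y₁=738  (since 180821809 − 332·544644 = 1)
n=2: (13447,738)∘(13447,738) = (13447·13447+332·738·738, 13447·738+738·13447) = (361643617,19847772)
n=3: (361643617,19847772)∘(13447,738) = (13447·361643617+332·738·19847772, 13447·19847772+738·361643617) = (9726043422151,533785979430)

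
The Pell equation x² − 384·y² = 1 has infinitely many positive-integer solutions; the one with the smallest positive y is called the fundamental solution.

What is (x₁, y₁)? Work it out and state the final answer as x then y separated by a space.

4801 245

√384 = [19; 1,1,2,9,2,1,1,38, …], period ℓ=8 (even) → k=7
i=0: a=19 ⇒ p=19, q=1
i=1: a=1 ⇒ p=20, q=1
i=2: a=1 ⇒ p=39, q=2
i=3: a=2 ⇒ p=98, q=5
i=4: a=9 ⇒ p=921, q=47
…
i=6: a=1 ⇒ p=2861, q=146
i=7: a=1 ⇒ p=4801, q=245
→ (4801, 245).  Check: 4801²=23049601, 384·245²=23049600, difference 1.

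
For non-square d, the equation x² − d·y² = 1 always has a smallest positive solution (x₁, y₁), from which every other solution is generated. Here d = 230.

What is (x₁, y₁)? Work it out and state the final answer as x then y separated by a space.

√230 = [15; 6,30, …], period ℓ=2 (even) → k=1
step 0: (15, 1)  from 15·(1,0) + (0,1)
step 1: (91, 6)  from 6·(15,1) + (1,0)
fundamental: x₁=91, y₁=6  (since 8281 − 230·36 = 1)

91 6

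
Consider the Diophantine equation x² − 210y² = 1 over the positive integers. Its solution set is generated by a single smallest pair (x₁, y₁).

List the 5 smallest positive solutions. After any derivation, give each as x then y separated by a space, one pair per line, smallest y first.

29 2
1681 116
97469 6726
5651521 389992
327690749 22612810

√210 → a₀=14, period (2,28); ℓ=2 even so k=1
k=0  a_k=14  p_k/q_k = 14/1
k=1  a_k=2  p_k/q_k = 29/2
fundamental: x₁=29, y₁=2  (since 841 − 210·4 = 1)
n=2: (29,2)∘(29,2) = (29·29+210·2·2, 29·2+2·29) = (1681,116)
n=3: (1681,116)∘(29,2) = (29·1681+210·2·116, 29·116+2·1681) = (97469,6726)
n=4: (97469,6726)∘(29,2) = (29·97469+210·2·6726, 29·6726+2·97469) = (5651521,389992)
n=5: (5651521,389992)∘(29,2) = (29·5651521+210·2·389992, 29·389992+2·5651521) = (327690749,22612810)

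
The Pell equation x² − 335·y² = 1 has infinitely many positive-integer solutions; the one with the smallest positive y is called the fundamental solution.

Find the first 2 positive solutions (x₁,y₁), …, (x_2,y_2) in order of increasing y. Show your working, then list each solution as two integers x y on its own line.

604 33
729631 39864

√335 → a₀=18, period (3,3,3,36); ℓ=4 even so k=3
i=0: a=18 ⇒ p=18, q=1
…
i=2: a=3 ⇒ p=183, q=10
i=3: a=3 ⇒ p=604, q=33
(x₁, y₁) = (604, 33);  604² − 335·33² = 1 ✓
k=2:  x_2 = 604·604+335·33·33 = 729631,  y_2 = 604·33+33·604 = 39864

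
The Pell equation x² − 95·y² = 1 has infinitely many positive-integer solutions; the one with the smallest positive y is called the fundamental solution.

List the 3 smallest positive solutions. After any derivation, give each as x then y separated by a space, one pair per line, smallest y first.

39 4
3041 312
237159 24332

[9; 1,2,1,18] for √95; ℓ=4 ⇒ convergent index 3
a_0=9:  p_0=9·1+0=9,  q_0=9·0+1=1
…
a_2=2:  p_2=2·10+9=29,  q_2=2·1+1=3
a_3=1:  p_3=1·29+10=39,  q_3=1·3+1=4
fundamental: x₁=39, y₁=4  (since 1521 − 95·16 = 1)
(x_2, y_2) = (39·39 + 95·4·4, 39·4 + 4·39) = (3041, 312)
(x_3, y_3) = (39·3041 + 95·4·312, 39·312 + 4·3041) = (237159, 24332)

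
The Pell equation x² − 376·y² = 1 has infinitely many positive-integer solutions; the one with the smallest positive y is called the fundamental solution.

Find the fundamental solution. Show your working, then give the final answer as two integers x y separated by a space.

d=376: √d = [19; 2,1,1,3,1,…,1,2,38] (ℓ=16, even), read p_15/q_15
k=0  a_k=19  p_k/q_k = 19/1
…
k=2  a_k=1  p_k/q_k = 58/3
…
k=5  a_k=1  p_k/q_k = 446/23
…
k=11  a_k=1  p_k/q_k = 99455/5129
k=12  a_k=3  p_k/q_k = 368986/19029
…
k=14  a_k=1  p_k/q_k = 837427/43187
k=15  a_k=2  p_k/q_k = 2143295/110532
→ (2143295, 110532).  Check: 2143295²=4593713457025, 376·110532²=4593713457024, difference 1.

2143295 110532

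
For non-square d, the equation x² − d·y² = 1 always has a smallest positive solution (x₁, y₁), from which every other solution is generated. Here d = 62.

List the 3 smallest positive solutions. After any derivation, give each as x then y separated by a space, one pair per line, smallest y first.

√62 → a₀=7, period (1,6,1,14); ℓ=4 even so k=3
k=0  a_k=7  p_k/q_k = 7/1
k=1  a_k=1  p_k/q_k = 8/1
k=2  a_k=6  p_k/q_k = 55/7
k=3  a_k=1  p_k/q_k = 63/8
→ (63, 8).  Check: 63²=3969, 62·8²=3968, difference 1.
k=2:  x_2 = 63·63+62·8·8 = 7937,  y_2 = 63·8+8·63 = 1008
k=3:  x_3 = 63·7937+62·8·1008 = 999999,  y_3 = 63·1008+8·7937 = 127000

63 8
7937 1008
999999 127000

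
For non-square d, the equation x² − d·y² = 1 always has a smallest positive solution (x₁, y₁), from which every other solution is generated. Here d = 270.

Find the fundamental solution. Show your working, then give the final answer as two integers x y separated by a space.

[16; 2,3,6,3,2,32] for √270; ℓ=6 ⇒ convergent index 5
step 0: (16, 1)  from 16·(1,0) + (0,1)
step 1: (33, 2)  from 2·(16,1) + (1,0)
…
step 4: (2284, 139)  from 3·(723,44) + (115,7)
step 5: (5291, 322)  from 2·(2284,139) + (723,44)
→ (5291, 322).  Check: 5291²=27994681, 270·322²=27994680, difference 1.

5291 322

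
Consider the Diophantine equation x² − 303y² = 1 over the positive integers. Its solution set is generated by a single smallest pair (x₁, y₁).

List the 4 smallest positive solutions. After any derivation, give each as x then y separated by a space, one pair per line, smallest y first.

2524 145
12741151 731960
64317327724 3694933935
324673857609601 18652025771920

√303 = [17; 2,2,5,2,2,34, …], period ℓ=6 (even) → k=5
k=0  a_k=17  p_k/q_k = 17/1
…
k=2  a_k=2  p_k/q_k = 87/5
…
k=4  a_k=2  p_k/q_k = 1027/59
k=5  a_k=2  p_k/q_k = 2524/145
→ (2524, 145).  Check: 2524²=6370576, 303·145²=6370575, difference 1.
(x_2, y_2) = (2524·2524 + 303·145·145, 2524·145 + 145·2524) = (12741151, 731960)
(x_3, y_3) = (2524·12741151 + 303·145·731960, 2524·731960 + 145·12741151) = (64317327724, 3694933935)
(x_4, y_4) = (2524·64317327724 + 303·145·3694933935, 2524·3694933935 + 145·64317327724) = (324673857609601, 18652025771920)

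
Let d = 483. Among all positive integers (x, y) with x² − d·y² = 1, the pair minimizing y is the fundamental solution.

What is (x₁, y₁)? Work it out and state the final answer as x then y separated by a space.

d=483: √d = [21; 1,42] (ℓ=2, even), read p_1/q_1
step 0: (21, 1)  from 21·(1,0) + (0,1)
step 1: (22, 1)  from 1·(21,1) + (1,0)
fundamental: x₁=22, y₁=1  (since 484 − 483·1 = 1)

22 1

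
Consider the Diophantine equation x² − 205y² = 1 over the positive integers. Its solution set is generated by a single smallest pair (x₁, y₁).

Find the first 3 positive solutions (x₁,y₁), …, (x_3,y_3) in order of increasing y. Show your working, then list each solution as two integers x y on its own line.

39689 2772
3150433441 220035816
250075105640009 17466002999676

√205 → a₀=14, period (3,6,1,4,1,6,3,28); ℓ=8 even so k=7
k=0  a_k=14  p_k/q_k = 14/1
k=1  a_k=3  p_k/q_k = 43/3
…
k=3  a_k=1  p_k/q_k = 315/22
…
k=5  a_k=1  p_k/q_k = 1847/129
k=6  a_k=6  p_k/q_k = 12614/881
k=7  a_k=3  p_k/q_k = 39689/2772
→ (39689, 2772).  Check: 39689²=1575216721, 205·2772²=1575216720, difference 1.
(39689+2772√205)^2 = 3150433441 + 220035816√205
(39689+2772√205)^3 = 250075105640009 + 17466002999676√205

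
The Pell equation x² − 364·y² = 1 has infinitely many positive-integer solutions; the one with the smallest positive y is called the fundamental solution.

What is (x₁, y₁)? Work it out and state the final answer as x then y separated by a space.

√364 → a₀=19, period (12,1,2,3,1,8,1,3,2,1,12,38); ℓ=12 even so k=11
k=0  a_k=19  p_k/q_k = 19/1
k=1  a_k=12  p_k/q_k = 229/12
…
k=3  a_k=2  p_k/q_k = 725/38
…
k=8  a_k=3  p_k/q_k = 119872/6283
k=9  a_k=2  p_k/q_k = 270499/14178
k=10  a_k=1  p_k/q_k = 390371/20461
k=11  a_k=12  p_k/q_k = 4954951/259710
(x₁, y₁) = (4954951, 259710);  4954951² − 364·259710² = 1 ✓

4954951 259710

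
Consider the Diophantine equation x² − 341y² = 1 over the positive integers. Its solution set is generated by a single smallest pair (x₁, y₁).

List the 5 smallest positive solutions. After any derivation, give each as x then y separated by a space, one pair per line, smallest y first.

10626551 575460
225847172311201 12230310076920
4799952989541519968951 259932027556408030380
102013890481930631287980124801 5524361894723138392975161840
2168111619829296063734843424848413751 117409826833463862093989641643997300

√341 = [18; 2,6,1,8,2,…,6,2,36, …], period ℓ=14 (even) → k=13
k=0  a_k=18  p_k/q_k = 18/1
…
k=2  a_k=6  p_k/q_k = 240/13
k=3  a_k=1  p_k/q_k = 277/15
k=4  a_k=8  p_k/q_k = 2456/133
k=5  a_k=2  p_k/q_k = 5189/281
k=6  a_k=1  p_k/q_k = 7645/414
k=7  a_k=2  p_k/q_k = 20479/1109
…
k=11  a_k=1  p_k/q_k = 718667/38918
k=12  a_k=6  p_k/q_k = 4953942/268271
k=13  a_k=2  p_k/q_k = 10626551/575460
(x₁, y₁) = (10626551, 575460);  10626551² − 341·575460² = 1 ✓
(x_2, y_2) = (10626551·10626551 + 341·575460·575460, 10626551·575460 + 575460·10626551) = (225847172311201, 12230310076920)
(x_3, y_3) = (10626551·225847172311201 + 341·575460·12230310076920, 10626551·12230310076920 + 575460·225847172311201) = (4799952989541519968951, 259932027556408030380)
(x_4, y_4) = (10626551·4799952989541519968951 + 341·575460·259932027556408030380, 10626551·259932027556408030380 + 575460·4799952989541519968951) = (102013890481930631287980124801, 5524361894723138392975161840)
(x_5, y_5) = (10626551·102013890481930631287980124801 + 341·575460·5524361894723138392975161840, 10626551·5524361894723138392975161840 + 575460·102013890481930631287980124801) = (2168111619829296063734843424848413751, 117409826833463862093989641643997300)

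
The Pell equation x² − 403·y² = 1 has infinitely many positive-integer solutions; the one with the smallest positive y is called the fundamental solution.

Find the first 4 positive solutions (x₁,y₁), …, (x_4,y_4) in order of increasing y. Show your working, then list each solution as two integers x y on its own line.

669878 33369
897473069767 44706317964
1202394930058086974 59895557730143415
1610915821914004898868577 80245432842261314788776

√403 = [20; 13,2,1,3,1,3,1,2,13,40, …], period ℓ=10 (even) → k=9
k=0  a_k=20  p_k/q_k = 20/1
k=1  a_k=13  p_k/q_k = 261/13
…
k=4  a_k=3  p_k/q_k = 2951/147
k=5  a_k=1  p_k/q_k = 3754/187
k=6  a_k=3  p_k/q_k = 14213/708
…
k=8  a_k=2  p_k/q_k = 50147/2498
k=9  a_k=13  p_k/q_k = 669878/33369
→ (669878, 33369).  Check: 669878²=448736534884, 403·33369²=448736534883, difference 1.
(x_2, y_2) = (669878·669878 + 403·33369·33369, 669878·33369 + 33369·669878) = (897473069767, 44706317964)
(x_3, y_3) = (669878·897473069767 + 403·33369·44706317964, 669878·44706317964 + 33369·897473069767) = (1202394930058086974, 59895557730143415)
(x_4, y_4) = (669878·1202394930058086974 + 403·33369·59895557730143415, 669878·59895557730143415 + 33369·1202394930058086974) = (1610915821914004898868577, 80245432842261314788776)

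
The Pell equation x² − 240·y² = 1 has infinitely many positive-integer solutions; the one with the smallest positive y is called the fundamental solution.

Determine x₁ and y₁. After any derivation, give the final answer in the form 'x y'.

d=240: √d = [15; 2,30] (ℓ=2, even), read p_1/q_1
step 0: (15, 1)  from 15·(1,0) + (0,1)
step 1: (31, 2)  from 2·(15,1) + (1,0)
(x₁, y₁) = (31, 2);  31² − 240·2² = 1 ✓

31 2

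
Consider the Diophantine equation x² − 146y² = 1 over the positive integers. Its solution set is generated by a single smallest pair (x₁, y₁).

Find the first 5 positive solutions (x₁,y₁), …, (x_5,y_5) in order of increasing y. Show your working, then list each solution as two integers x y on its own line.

[12; 12,24] for √146; ℓ=2 ⇒ convergent index 1
a_0=12:  p_0=12·1+0=12,  q_0=12·0+1=1
a_1=12:  p_1=12·12+1=145,  q_1=12·1+0=12
fundamental: x₁=145, y₁=12  (since 21025 − 146·144 = 1)
(145+12√146)^2 = 42049 + 3480√146
(145+12√146)^3 = 12194065 + 1009188√146
(145+12√146)^4 = 3536236801 + 292661040√146
(145+12√146)^5 = 1025496478225 + 84870692412√146

145 12
42049 3480
12194065 1009188
3536236801 292661040
1025496478225 84870692412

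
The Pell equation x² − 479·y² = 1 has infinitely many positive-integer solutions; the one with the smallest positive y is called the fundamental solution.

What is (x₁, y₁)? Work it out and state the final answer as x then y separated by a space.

√479 → a₀=21, period (1,7,1,3,2,21,2,3,1,7,1,42); ℓ=12 even so k=11
a_0=21:  p_0=21·1+0=21,  q_0=21·0+1=1
…
a_4=3:  p_4=3·197+175=766,  q_4=3·9+8=35
…
a_6=21:  p_6=21·1729+766=37075,  q_6=21·79+35=1694
…
a_9=1:  p_9=1·264712+75879=340591,  q_9=1·12095+3467=15562
a_10=7:  p_10=7·340591+264712=2648849,  q_10=7·15562+12095=121029
a_11=1:  p_11=1·2648849+340591=2989440,  q_11=1·121029+15562=136591
fundamental: x₁=2989440, y₁=136591  (since 8936751513600 − 479·18657101281 = 1)

2989440 136591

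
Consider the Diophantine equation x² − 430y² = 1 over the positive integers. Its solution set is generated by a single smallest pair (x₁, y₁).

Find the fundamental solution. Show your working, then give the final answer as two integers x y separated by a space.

d=430: √d = [20; 1,2,1,3,1,…,2,1,40] (ℓ=14, even), read p_13/q_13
a_0=20:  p_0=20·1+0=20,  q_0=20·0+1=1
a_1=1:  p_1=1·20+1=21,  q_1=1·1+0=1
…
a_3=1:  p_3=1·62+21=83,  q_3=1·3+1=4
a_4=3:  p_4=3·83+62=311,  q_4=3·4+3=15
a_5=1:  p_5=1·311+83=394,  q_5=1·15+4=19
a_6=6:  p_6=6·394+311=2675,  q_6=6·19+15=129
a_7=8:  p_7=8·2675+394=21794,  q_7=8·129+19=1051
a_8=6:  p_8=6·21794+2675=133439,  q_8=6·1051+129=6435
a_9=1:  p_9=1·133439+21794=155233,  q_9=1·6435+1051=7486
a_10=3:  p_10=3·155233+133439=599138,  q_10=3·7486+6435=28893
a_11=1:  p_11=1·599138+155233=754371,  q_11=1·28893+7486=36379
a_12=2:  p_12=2·754371+599138=2107880,  q_12=2·36379+28893=101651
a_13=1:  p_13=1·2107880+754371=2862251,  q_13=1·101651+36379=138030
→ (2862251, 138030).  Check: 2862251²=8192480787001, 430·138030²=8192480787000, difference 1.

2862251 138030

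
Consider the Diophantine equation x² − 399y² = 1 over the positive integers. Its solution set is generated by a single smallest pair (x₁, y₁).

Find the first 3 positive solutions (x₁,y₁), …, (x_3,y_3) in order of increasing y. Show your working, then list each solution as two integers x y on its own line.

√399 = [19; 1,38, …], period ℓ=2 (even) → k=1
k=0  a_k=19  p_k/q_k = 19/1
k=1  a_k=1  p_k/q_k = 20/1
→ (20, 1).  Check: 20²=400, 399·1²=399, difference 1.
(20+1√399)^2 = 799 + 40√399
(20+1√399)^3 = 31940 + 1599√399

20 1
799 40
31940 1599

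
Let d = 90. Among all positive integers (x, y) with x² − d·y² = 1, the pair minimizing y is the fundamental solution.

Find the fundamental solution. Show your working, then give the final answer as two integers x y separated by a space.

√90 → a₀=9, period (2,18); ℓ=2 even so k=1
i=0: a=9 ⇒ p=9, q=1
i=1: a=2 ⇒ p=19, q=2
(x₁, y₁) = (19, 2);  19² − 90·2² = 1 ✓

19 2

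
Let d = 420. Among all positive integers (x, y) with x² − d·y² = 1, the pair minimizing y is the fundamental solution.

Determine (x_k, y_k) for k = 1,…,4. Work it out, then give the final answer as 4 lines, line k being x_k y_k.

41 2
3361 164
275561 13446
22592641 1102408

[20; 2,40] for √420; ℓ=2 ⇒ convergent index 1
step 0: (20, 1)  from 20·(1,0) + (0,1)
step 1: (41, 2)  from 2·(20,1) + (1,0)
→ (41, 2).  Check: 41²=1681, 420·2²=1680, difference 1.
k=2:  x_2 = 41·41+420·2·2 = 3361,  y_2 = 41·2+2·41 = 164
k=3:  x_3 = 41·3361+420·2·164 = 275561,  y_3 = 41·164+2·3361 = 13446
k=4:  x_4 = 41·275561+420·2·13446 = 22592641,  y_4 = 41·13446+2·275561 = 1102408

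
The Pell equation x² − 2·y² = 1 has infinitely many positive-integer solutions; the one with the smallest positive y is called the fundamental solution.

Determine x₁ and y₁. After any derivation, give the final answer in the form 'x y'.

d=2: √d = [1; 2] (ℓ=1, odd), read p_1/q_1
a_0=1:  p_0=1·1+0=1,  q_0=1·0+1=1
a_1=2:  p_1=2·1+1=3,  q_1=2·1+0=2
fundamental: x₁=3, y₁=2  (since 9 − 2·4 = 1)

3 2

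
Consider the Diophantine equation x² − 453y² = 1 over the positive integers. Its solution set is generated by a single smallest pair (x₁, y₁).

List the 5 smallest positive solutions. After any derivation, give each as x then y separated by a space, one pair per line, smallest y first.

1653751 77700
5469784740001 256992905400
18091323967121133751 850004548596233100
59837090203895614338960001 2811391744490881177810800
197911295523547060893371760093751 9298683817686228472822980388500

√453 → a₀=21, period (3,1,1,10,14,10,1,1,3,42); ℓ=10 even so k=9
step 0: (21, 1)  from 21·(1,0) + (0,1)
step 1: (64, 3)  from 3·(21,1) + (1,0)
step 2: (85, 4)  from 1·(64,3) + (21,1)
step 3: (149, 7)  from 1·(85,4) + (64,3)
…
step 5: (22199, 1043)  from 14·(1575,74) + (149,7)
step 6: (223565, 10504)  from 10·(22199,1043) + (1575,74)
step 7: (245764, 11547)  from 1·(223565,10504) + (22199,1043)
step 8: (469329, 22051)  from 1·(245764,11547) + (223565,10504)
step 9: (1653751, 77700)  from 3·(469329,22051) + (245764,11547)
fundamental: x₁=1653751, y₁=77700  (since 2734892370001 − 453·6037290000 = 1)
(x_2, y_2) = (1653751·1653751 + 453·77700·77700, 1653751·77700 + 77700·1653751) = (5469784740001, 256992905400)
(x_3, y_3) = (1653751·5469784740001 + 453·77700·256992905400, 1653751·256992905400 + 77700·5469784740001) = (18091323967121133751, 850004548596233100)
(x_4, y_4) = (1653751·18091323967121133751 + 453·77700·850004548596233100, 1653751·850004548596233100 + 77700·18091323967121133751) = (59837090203895614338960001, 2811391744490881177810800)
(x_5, y_5) = (1653751·59837090203895614338960001 + 453·77700·2811391744490881177810800, 1653751·2811391744490881177810800 + 77700·59837090203895614338960001) = (197911295523547060893371760093751, 9298683817686228472822980388500)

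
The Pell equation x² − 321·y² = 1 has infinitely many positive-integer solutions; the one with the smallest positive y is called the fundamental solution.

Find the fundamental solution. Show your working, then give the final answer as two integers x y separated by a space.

215 12

d=321: √d = [17; 1,10,1,34] (ℓ=4, even), read p_3/q_3
step 0: (17, 1)  from 17·(1,0) + (0,1)
step 1: (18, 1)  from 1·(17,1) + (1,0)
step 2: (197, 11)  from 10·(18,1) + (17,1)
step 3: (215, 12)  from 1·(197,11) + (18,1)
→ (215, 12).  Check: 215²=46225, 321·12²=46224, difference 1.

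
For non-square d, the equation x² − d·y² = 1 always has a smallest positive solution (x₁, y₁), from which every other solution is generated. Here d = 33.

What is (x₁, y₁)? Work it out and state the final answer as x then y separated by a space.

√33 → a₀=5, period (1,2,1,10); ℓ=4 even so k=3
i=0: a=5 ⇒ p=5, q=1
i=1: a=1 ⇒ p=6, q=1
i=2: a=2 ⇒ p=17, q=3
i=3: a=1 ⇒ p=23, q=4
→ (23, 4).  Check: 23²=529, 33·4²=528, difference 1.

23 4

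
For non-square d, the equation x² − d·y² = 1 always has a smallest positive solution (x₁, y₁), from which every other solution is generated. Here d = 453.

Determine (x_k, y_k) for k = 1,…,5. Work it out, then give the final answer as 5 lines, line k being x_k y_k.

√453 = [21; 3,1,1,10,14,10,1,1,3,42, …], period ℓ=10 (even) → k=9
k=0  a_k=21  p_k/q_k = 21/1
k=1  a_k=3  p_k/q_k = 64/3
…
k=4  a_k=10  p_k/q_k = 1575/74
…
k=6  a_k=10  p_k/q_k = 223565/10504
…
k=8  a_k=1  p_k/q_k = 469329/22051
k=9  a_k=3  p_k/q_k = 1653751/77700
(x₁, y₁) = (1653751, 77700);  1653751² − 453·77700² = 1 ✓
(x_2, y_2) = (1653751·1653751 + 453·77700·77700, 1653751·77700 + 77700·1653751) = (5469784740001, 256992905400)
(x_3, y_3) = (1653751·5469784740001 + 453·77700·256992905400, 1653751·256992905400 + 77700·5469784740001) = (18091323967121133751, 850004548596233100)
(x_4, y_4) = (1653751·18091323967121133751 + 453·77700·850004548596233100, 1653751·850004548596233100 + 77700·18091323967121133751) = (59837090203895614338960001, 2811391744490881177810800)
(x_5, y_5) = (1653751·59837090203895614338960001 + 453·77700·2811391744490881177810800, 1653751·2811391744490881177810800 + 77700·59837090203895614338960001) = (197911295523547060893371760093751, 9298683817686228472822980388500)

1653751 77700
5469784740001 256992905400
18091323967121133751 850004548596233100
59837090203895614338960001 2811391744490881177810800
197911295523547060893371760093751 9298683817686228472822980388500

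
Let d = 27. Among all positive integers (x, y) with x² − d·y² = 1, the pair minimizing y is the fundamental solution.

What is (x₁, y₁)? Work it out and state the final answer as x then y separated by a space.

26 5

[5; 5,10] for √27; ℓ=2 ⇒ convergent index 1
step 0: (5, 1)  from 5·(1,0) + (0,1)
step 1: (26, 5)  from 5·(5,1) + (1,0)
(x₁, y₁) = (26, 5);  26² − 27·5² = 1 ✓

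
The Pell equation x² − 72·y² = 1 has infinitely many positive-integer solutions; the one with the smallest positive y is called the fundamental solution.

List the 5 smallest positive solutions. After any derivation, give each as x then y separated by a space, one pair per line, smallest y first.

17 2
577 68
19601 2310
665857 78472
22619537 2665738

√72 = [8; 2,16, …], period ℓ=2 (even) → k=1
i=0: a=8 ⇒ p=8, q=1
i=1: a=2 ⇒ p=17, q=2
fundamental: x₁=17, y₁=2  (since 289 − 72·4 = 1)
(x_2, y_2) = (17·17 + 72·2·2, 17·2 + 2·17) = (577, 68)
(x_3, y_3) = (17·577 + 72·2·68, 17·68 + 2·577) = (19601, 2310)
(x_4, y_4) = (17·19601 + 72·2·2310, 17·2310 + 2·19601) = (665857, 78472)
(x_5, y_5) = (17·665857 + 72·2·78472, 17·78472 + 2·665857) = (22619537, 2665738)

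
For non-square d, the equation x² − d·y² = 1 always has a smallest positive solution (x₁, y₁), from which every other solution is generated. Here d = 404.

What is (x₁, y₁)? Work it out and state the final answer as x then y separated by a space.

201 10

[20; 10,40] for √404; ℓ=2 ⇒ convergent index 1
a_0=20:  p_0=20·1+0=20,  q_0=20·0+1=1
a_1=10:  p_1=10·20+1=201,  q_1=10·1+0=10
fundamental: x₁=201, y₁=10  (since 40401 − 404·100 = 1)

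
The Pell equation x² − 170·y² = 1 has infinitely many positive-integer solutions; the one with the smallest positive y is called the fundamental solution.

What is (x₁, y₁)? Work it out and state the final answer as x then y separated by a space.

339 26

[13; 26] for √170; ℓ=1 ⇒ convergent index 1
k=0  a_k=13  p_k/q_k = 13/1
k=1  a_k=26  p_k/q_k = 339/26
fundamental: x₁=339, y₁=26  (since 114921 − 170·676 = 1)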